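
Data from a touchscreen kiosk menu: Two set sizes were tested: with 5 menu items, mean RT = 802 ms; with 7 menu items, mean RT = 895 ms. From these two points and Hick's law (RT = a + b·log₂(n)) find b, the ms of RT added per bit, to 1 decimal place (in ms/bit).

Slope: b = (895 − 802) / (log₂ 7 − log₂ 5) = 93/0.4854 = 191.584 ms/bit.

191.6 ms/bit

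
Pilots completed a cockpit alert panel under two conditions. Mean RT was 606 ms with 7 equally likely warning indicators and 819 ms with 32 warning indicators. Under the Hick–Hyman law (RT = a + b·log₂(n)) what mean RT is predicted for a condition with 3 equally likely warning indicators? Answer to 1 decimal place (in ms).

487.3 ms

Solve the two-equation system in a and b:
  b = (819 − 606) / (log₂ 32 − log₂ 7) = 213 / (5 − 2.8074) = 97.143 ms/bit
  a = 606 − 97.143 × 2.8074 = 333.285 ms
Then RT(3) = 333.285 + 97.143 × log₂ 3 = 333.285 + 97.143 × 1.5850 ≈ 487.253 ms.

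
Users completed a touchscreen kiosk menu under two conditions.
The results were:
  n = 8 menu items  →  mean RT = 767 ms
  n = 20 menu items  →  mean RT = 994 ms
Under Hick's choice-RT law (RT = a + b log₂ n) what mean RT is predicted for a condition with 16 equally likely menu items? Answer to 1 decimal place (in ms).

938.7 ms

RT is linear in log₂ n, so two points fix the line:
  b = (994 − 767) / (log₂ 20 − log₂ 8) = 227 / (4.3219 − 3) = 171.719 ms/bit
  a = 767 − 171.719 × 3 = 251.843 ms
Then RT(16) = 251.843 + 171.719 × log₂ 16 = 251.843 + 171.719 × 4 ≈ 938.719 ms.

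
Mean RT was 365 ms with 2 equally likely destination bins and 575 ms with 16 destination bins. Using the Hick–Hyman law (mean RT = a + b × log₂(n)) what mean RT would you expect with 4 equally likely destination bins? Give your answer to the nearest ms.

RT is linear in log₂ n, so two points fix the line:
  b = (575 − 365) / (log₂ 16 − log₂ 2) = 210 / (4 − 1) = 70 ms/bit
  a = 365 − 70 × 1 = 295 ms
Then RT(4) = 295 + 70 × log₂ 4 = 295 + 70 × 2 ≈ 435.000 ms.

435 ms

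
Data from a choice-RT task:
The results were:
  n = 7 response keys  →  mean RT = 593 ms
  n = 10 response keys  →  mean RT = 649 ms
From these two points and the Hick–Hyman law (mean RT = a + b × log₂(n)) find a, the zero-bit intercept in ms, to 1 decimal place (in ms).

287.5 ms

Slope: b = (649 − 593) / (log₂ 10 − log₂ 7) = 56/0.5146 = 108.828 ms/bit.
Intercept: a = 593 − 108.828·log₂(7) = 287.481 ms.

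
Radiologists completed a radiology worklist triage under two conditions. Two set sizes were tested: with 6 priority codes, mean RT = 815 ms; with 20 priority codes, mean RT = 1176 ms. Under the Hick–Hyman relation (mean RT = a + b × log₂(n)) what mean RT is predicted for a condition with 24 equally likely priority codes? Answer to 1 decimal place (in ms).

With log₂ n on the abscissa the relation is linear; from the two conditions:
  b = (1176 − 815) / (log₂ 20 − log₂ 6) = 361 / (4.3219 − 2.5850) = 207.834 ms/bit
  a = 815 − 207.834 × 2.5850 = 277.758 ms
Then RT(24) = 277.758 + 207.834 × log₂ 24 = 277.758 + 207.834 × 4.5850 ≈ 1230.667 ms.

1230.7 ms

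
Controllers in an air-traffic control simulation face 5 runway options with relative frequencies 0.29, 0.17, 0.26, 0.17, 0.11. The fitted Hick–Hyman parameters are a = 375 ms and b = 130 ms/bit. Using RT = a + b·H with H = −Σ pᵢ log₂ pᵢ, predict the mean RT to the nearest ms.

667 ms

H = 0.29·log₂(1/0.29) + 0.17·log₂(1/0.17) + 0.26·log₂(1/0.26) + 0.17·log₂(1/0.17) + 0.11·log₂(1/0.11) = 2.2427 bits.
RT = 375 + 130 × 2.2427 = 666.54 ms.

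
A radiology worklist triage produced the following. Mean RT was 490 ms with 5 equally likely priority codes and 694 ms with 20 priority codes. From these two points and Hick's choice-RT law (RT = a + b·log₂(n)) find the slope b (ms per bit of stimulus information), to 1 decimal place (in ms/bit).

The slope on a log₂ axis is (694 − 490) / (4.3219 − 2.3219) = 102.000 ms/bit.

102.0 ms/bit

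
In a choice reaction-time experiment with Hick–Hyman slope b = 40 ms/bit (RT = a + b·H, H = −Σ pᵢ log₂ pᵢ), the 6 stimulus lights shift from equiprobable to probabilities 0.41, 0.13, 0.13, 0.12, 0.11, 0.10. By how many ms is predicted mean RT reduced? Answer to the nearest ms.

Equiprobable entropy H₀ = log₂ 6 = 2.5850 bits.
Skewed entropy H = −Σ pᵢ log₂ pᵢ = 2.3422 bits.
ΔRT = b·(H₀ − H) = 40 × 0.2427 = 9.71 ms.

10 ms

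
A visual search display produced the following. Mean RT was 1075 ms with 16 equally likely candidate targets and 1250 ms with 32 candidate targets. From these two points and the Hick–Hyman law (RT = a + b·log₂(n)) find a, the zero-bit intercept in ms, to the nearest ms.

The slope on a log₂ axis is (1250 − 1075) / (5 − 4) = 175 ms/bit.
a = RT₁ − b·log₂ n₁ = 1075 − 175 × 4 = 375.000 ms.

375 ms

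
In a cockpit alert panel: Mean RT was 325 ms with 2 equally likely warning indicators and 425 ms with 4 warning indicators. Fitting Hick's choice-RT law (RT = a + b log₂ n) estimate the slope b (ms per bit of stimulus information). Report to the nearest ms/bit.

Slope: b = (425 − 325) / (log₂ 4 − log₂ 2) = 100/1.0000 = 100 ms/bit.

100 ms/bit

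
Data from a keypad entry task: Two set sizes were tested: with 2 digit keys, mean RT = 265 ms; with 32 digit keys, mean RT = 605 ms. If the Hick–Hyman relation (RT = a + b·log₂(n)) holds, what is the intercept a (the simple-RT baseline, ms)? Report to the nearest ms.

b = (RT₂ − RT₁)/(log₂ n₂ − log₂ n₁) = (605 − 265)/(5 − 1) = 85 ms/bit.
a = RT₁ − b·log₂ n₁ = 265 − 85 × 1 = 180.000 ms.

180 ms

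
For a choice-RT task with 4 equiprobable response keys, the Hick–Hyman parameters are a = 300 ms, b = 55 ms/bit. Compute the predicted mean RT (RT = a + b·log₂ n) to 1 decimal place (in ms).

log₂(4) = 2 bits, so RT = 300 + 55 × 2 ≈ 410.000 ms.

410.0 ms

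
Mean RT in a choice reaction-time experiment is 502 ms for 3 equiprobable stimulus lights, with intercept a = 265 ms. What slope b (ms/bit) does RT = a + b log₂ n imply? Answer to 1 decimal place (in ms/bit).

149.5 ms/bit

3 alternatives carry log₂ 3 = 1.5850 bits; the choice cost is 502 − 265 = 237 ms, so b = 237/1.5850 = 149.530 ms/bit.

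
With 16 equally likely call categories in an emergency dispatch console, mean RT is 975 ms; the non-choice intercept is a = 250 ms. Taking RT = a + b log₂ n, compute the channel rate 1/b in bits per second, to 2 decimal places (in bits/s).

5.52 bits/s

b = (975 − 250)/log₂ 16 = 725/4 = 181.250 ms per bit = 0.18125 s/bit; the reciprocal is 5.517 bits/s.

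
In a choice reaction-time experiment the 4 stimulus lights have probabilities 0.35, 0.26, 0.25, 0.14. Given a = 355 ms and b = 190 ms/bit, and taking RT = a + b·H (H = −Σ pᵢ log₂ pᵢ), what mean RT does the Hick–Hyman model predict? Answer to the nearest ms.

722 ms

H = 0.35·log₂(1/0.35) + 0.26·log₂(1/0.26) + 0.25·log₂(1/0.25) + 0.14·log₂(1/0.14) = 1.9325 bits.
RT = 355 + 190 × 1.9325 = 722.17 ms.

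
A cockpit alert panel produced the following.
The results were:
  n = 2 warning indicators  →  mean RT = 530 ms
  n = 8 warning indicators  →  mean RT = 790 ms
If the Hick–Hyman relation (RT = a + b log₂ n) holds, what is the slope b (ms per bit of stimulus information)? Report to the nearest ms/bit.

130 ms/bit

The slope on a log₂ axis is (790 − 530) / (3 − 1) = 130 ms/bit.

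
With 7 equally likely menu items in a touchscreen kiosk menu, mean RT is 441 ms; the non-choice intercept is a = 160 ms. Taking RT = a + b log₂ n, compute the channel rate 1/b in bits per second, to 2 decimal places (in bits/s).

9.99 bits/s

b = (441 − 160)/log₂ 7 = 281/2.8074 = 100.094 ms per bit = 0.10009 s/bit; the reciprocal is 9.991 bits/s.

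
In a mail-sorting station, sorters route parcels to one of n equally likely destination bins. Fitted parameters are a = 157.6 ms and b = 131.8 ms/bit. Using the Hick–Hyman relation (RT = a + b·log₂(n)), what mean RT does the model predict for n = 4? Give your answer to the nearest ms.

log₂(4) = 2 bits, so RT = 157.6 + 131.8 × 2 ≈ 421.200 ms.

421 ms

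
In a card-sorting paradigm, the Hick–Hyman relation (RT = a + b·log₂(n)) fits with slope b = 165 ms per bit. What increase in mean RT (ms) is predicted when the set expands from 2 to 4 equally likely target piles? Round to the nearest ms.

165 ms

ΔRT = (a + b log₂ n₂) − (a + b log₂ n₁) = b·(log₂ n₂ − log₂ n₁).
log₂(4) − log₂(2) = log₂(4/2) = log₂(2) = 1.
ΔRT = 165 × 1.0000 = 165.000 ms.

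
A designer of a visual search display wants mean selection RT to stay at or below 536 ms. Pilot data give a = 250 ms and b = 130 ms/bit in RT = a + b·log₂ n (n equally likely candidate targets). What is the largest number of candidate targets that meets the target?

Set 250 + 130·log₂ n ≤ 536 → log₂ n ≤ (536 − 250)/130 = 2.2000.
So n ≤ 2^2.2000 = 4.595; the largest integer n is 4.

4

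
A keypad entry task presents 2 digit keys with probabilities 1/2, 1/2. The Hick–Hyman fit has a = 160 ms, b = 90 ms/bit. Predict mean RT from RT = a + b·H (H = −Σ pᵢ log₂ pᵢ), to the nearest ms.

H = −Σ pᵢ log₂ pᵢ = 0.5·1 + 0.5·1 = 1.000 bits.
RT = 160 + 90 × 1.000 = 250.00 ms.

250 ms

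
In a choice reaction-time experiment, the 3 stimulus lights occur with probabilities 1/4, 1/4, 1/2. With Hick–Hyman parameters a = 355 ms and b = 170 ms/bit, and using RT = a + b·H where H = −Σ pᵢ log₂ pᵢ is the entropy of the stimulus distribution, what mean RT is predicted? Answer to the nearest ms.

H = −Σ pᵢ log₂ pᵢ = 0.25·2 + 0.25·2 + 0.5·1 = 1.500 bits.
RT = 355 + 170 × 1.500 = 610.00 ms.

610 ms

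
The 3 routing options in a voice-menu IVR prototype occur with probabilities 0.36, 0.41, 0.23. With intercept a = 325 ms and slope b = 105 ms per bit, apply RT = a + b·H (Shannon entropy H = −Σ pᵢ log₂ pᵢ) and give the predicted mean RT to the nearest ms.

487 ms

Entropy contributions −pᵢ log₂ pᵢ: 0.5306, 0.5274, 0.4877; sum H = 1.5457 bits.
RT = a + bH = 325 + 105·1.5457 = 487.30 ms.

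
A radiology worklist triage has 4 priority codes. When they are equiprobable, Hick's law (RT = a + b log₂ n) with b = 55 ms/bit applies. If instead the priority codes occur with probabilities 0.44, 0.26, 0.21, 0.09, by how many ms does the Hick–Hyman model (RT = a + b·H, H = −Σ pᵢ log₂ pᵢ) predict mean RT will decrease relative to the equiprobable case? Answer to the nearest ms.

Equiprobable entropy H₀ = log₂ 4 = 2.0000 bits.
Skewed entropy H = −Σ pᵢ log₂ pᵢ = 1.8119 bits.
ΔRT = b·(H₀ − H) = 55 × 0.1881 = 10.34 ms.

10 ms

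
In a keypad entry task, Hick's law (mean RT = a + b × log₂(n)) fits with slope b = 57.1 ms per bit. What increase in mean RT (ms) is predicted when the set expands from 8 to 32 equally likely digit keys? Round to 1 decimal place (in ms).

114.2 ms

Only the slope matters, since a is common to both: ΔRT = b·log₂(n₂/n₁).
log₂(32) − log₂(8) = log₂(32/8) = log₂(4) = 2.
ΔRT = 57.1 × 2.0000 = 114.200 ms.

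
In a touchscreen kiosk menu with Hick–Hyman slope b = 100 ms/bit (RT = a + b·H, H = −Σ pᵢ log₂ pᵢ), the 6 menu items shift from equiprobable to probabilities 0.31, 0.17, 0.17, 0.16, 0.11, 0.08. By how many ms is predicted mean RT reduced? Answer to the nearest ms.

13 ms

The RT saving is b·ΔH. Equiprobable H₀ = log₂(6) = 2.5850 bits; with the given probabilities H = 2.4578 bits.
b·(H₀ − H) = 100 × (2.5850 − 2.4578) = 12.72 ms.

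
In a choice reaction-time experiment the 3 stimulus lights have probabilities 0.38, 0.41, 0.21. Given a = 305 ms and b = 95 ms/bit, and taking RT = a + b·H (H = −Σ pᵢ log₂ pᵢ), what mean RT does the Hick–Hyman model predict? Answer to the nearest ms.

H = 0.38·log₂(1/0.38) + 0.41·log₂(1/0.41) + 0.21·log₂(1/0.21) = 1.5307 bits.
RT = 305 + 95 × 1.5307 = 450.41 ms.

450 ms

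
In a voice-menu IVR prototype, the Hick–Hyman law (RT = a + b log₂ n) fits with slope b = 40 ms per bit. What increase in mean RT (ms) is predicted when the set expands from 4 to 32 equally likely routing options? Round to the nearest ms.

The intercept a cancels: ΔRT = b·(log₂ n₂ − log₂ n₁) = b·log₂(n₂/n₁).
log₂(32) − log₂(4) = log₂(32/4) = log₂(8) = 3.
ΔRT = 40 × 3.0000 = 120.000 ms.

120 ms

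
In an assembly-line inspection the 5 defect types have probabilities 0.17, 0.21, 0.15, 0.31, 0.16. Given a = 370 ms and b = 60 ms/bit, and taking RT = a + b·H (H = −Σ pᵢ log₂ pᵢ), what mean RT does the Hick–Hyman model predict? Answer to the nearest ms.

H = 0.17·log₂(1/0.17) + 0.21·log₂(1/0.21) + 0.15·log₂(1/0.15) + 0.31·log₂(1/0.31) + 0.16·log₂(1/0.16) = 2.2648 bits.
RT = 370 + 60 × 2.2648 = 505.89 ms.

506 ms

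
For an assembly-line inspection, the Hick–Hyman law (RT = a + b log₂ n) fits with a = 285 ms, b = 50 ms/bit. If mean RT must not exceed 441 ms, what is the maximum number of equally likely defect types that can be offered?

8

Information budget: (441 − 285)/50 = 3.1200 bits, so n ≤ 2^3.1200 = 8.694 → at most 8.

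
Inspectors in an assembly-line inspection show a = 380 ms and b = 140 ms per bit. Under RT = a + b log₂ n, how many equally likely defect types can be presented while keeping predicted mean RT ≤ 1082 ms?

32

Set 380 + 140·log₂ n ≤ 1082 → log₂ n ≤ (1082 − 380)/140 = 5.0143.
So n ≤ 2^5.0143 = 32.318; the largest integer n is 32.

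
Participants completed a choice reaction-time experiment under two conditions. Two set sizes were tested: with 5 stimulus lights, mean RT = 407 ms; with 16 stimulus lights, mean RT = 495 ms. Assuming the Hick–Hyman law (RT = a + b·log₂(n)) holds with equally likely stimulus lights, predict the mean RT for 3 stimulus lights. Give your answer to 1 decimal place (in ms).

368.4 ms

Solve the two-equation system in a and b:
  b = (495 − 407) / (log₂ 16 − log₂ 5) = 88 / (4 − 2.3219) = 52.441 ms/bit
  a = 407 − 52.441 × 2.3219 = 285.235 ms
Then RT(3) = 285.235 + 52.441 × log₂ 3 = 285.235 + 52.441 × 1.5850 ≈ 368.353 ms.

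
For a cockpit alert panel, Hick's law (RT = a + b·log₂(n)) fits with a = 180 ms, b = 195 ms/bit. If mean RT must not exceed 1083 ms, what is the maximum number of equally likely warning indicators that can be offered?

24

Information budget: (1083 − 180)/195 = 4.6308 bits, so n ≤ 2^4.6308 = 24.774 → at most 24.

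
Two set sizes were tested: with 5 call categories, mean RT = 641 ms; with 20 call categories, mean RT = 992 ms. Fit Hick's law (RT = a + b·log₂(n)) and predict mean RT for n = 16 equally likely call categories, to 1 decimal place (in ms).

RT is linear in log₂ n, so two points fix the line:
  b = (992 − 641) / (log₂ 20 − log₂ 5) = 351 / (4.3219 − 2.3219) = 175.500 ms/bit
  a = 641 − 175.500 × 2.3219 = 233.502 ms
Then RT(16) = 233.502 + 175.500 × log₂ 16 = 233.502 + 175.500 × 4 ≈ 935.502 ms.

935.5 ms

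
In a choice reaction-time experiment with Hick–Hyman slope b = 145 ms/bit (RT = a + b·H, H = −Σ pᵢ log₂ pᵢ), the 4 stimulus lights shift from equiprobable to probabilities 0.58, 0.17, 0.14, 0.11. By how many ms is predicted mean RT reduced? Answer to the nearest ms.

Equiprobable entropy H₀ = log₂ 4 = 2.0000 bits.
Skewed entropy H = −Σ pᵢ log₂ pᵢ = 1.6378 bits.
ΔRT = b·(H₀ − H) = 145 × 0.3622 = 52.52 ms.

53 ms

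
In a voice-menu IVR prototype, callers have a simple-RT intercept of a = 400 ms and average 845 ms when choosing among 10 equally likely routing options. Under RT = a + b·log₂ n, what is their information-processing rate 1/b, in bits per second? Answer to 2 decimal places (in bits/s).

7.47 bits/s

Choice component = 845 − 400 = 445 ms over log₂(10) = 3.3219 bits.
b = 445 / 3.3219 = 133.958 ms/bit, so 1/b = 7.465 bits/s.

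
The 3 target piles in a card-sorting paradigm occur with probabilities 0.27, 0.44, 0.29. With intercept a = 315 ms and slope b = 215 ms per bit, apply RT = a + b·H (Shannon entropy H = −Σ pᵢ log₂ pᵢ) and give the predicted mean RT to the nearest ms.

648 ms

Entropy contributions −pᵢ log₂ pᵢ: 0.5100, 0.5211, 0.5179; sum H = 1.5491 bits.
RT = a + bH = 315 + 215·1.5491 = 648.05 ms.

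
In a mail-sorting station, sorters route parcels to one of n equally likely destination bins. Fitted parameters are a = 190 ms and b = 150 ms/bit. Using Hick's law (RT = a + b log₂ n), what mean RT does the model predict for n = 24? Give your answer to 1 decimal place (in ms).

log₂(24) = 4.5850 bits, so RT = 190 + 150 × 4.5850 ≈ 877.744 ms.

877.7 ms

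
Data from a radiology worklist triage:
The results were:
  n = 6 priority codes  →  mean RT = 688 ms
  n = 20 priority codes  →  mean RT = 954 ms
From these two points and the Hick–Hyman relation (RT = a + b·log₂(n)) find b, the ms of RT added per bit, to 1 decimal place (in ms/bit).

Slope: b = (954 − 688) / (log₂ 20 − log₂ 6) = 266/1.7370 = 153.141 ms/bit.

153.1 ms/bit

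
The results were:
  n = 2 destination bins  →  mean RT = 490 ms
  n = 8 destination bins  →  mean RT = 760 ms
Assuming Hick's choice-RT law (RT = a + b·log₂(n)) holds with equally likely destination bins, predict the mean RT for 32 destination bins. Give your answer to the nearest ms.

1030 ms

Fit slope and intercept:
  b = (760 − 490) / (log₂ 8 − log₂ 2) = 270 / (3 − 1) = 135 ms/bit
  a = 490 − 135 × 1 = 355 ms
Then RT(32) = 355 + 135 × log₂ 32 = 355 + 135 × 5 ≈ 1030.000 ms.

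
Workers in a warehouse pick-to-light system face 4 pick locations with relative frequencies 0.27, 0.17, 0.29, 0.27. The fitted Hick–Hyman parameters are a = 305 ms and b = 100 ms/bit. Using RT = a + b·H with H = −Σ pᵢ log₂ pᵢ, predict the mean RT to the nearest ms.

Entropy contributions −pᵢ log₂ pᵢ: 0.5100, 0.4346, 0.5179, 0.5100; sum H = 1.9725 bits.
RT = a + bH = 305 + 100·1.9725 = 502.25 ms.

502 ms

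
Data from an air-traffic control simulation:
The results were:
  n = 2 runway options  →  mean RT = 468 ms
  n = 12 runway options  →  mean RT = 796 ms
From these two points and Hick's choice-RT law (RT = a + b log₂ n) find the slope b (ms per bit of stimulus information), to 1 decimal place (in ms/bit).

Slope: b = (796 − 468) / (log₂ 12 − log₂ 2) = 328/2.5850 = 126.888 ms/bit.

126.9 ms/bit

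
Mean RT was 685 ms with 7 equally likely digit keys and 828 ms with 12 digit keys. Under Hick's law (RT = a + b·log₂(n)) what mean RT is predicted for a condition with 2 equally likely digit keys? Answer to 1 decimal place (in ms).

352.6 ms

Solve the two-equation system in a and b:
  b = (828 − 685) / (log₂ 12 − log₂ 7) = 143 / (3.5850 − 2.8074) = 183.897 ms/bit
  a = 685 − 183.897 × 2.8074 = 168.735 ms
Then RT(2) = 168.735 + 183.897 × log₂ 2 = 168.735 + 183.897 × 1 ≈ 352.632 ms.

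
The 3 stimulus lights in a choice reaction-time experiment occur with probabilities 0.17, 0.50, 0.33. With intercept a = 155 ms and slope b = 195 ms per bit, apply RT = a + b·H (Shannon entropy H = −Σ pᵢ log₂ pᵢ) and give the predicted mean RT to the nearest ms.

H = 0.17·log₂(1/0.17) + 0.50·log₂(1/0.50) + 0.33·log₂(1/0.33) = 1.4624 bits.
RT = 155 + 195 × 1.4624 = 440.17 ms.

440 ms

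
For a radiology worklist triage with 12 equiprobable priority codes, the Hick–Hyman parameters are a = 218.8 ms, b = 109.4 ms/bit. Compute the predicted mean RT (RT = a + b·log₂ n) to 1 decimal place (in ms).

611.0 ms

log₂(12) = 3.5850 bits, so RT = 218.8 + 109.4 × 3.5850 ≈ 610.995 ms.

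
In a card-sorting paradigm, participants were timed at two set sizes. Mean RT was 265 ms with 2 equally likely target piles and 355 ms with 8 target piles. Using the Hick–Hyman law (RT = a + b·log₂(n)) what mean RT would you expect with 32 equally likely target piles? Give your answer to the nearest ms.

445 ms

Fit slope and intercept:
  b = (355 − 265) / (log₂ 8 − log₂ 2) = 90 / (3 − 1) = 45 ms/bit
  a = 265 − 45 × 1 = 220 ms
Then RT(32) = 220 + 45 × log₂ 32 = 220 + 45 × 5 ≈ 445.000 ms.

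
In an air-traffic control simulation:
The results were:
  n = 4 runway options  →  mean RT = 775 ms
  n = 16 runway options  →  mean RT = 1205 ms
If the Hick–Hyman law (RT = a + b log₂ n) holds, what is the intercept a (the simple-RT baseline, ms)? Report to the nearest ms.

The slope on a log₂ axis is (1205 − 775) / (4 − 2) = 215 ms/bit.
Intercept: a = 775 − 215·log₂(4) = 345.000 ms.

345 ms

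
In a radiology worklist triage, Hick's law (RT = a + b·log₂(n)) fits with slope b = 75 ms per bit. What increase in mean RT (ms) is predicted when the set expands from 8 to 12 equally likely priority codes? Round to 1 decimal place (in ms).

43.9 ms

Only the slope matters, since a is common to both: ΔRT = b·log₂(n₂/n₁).
log₂(12) − log₂(8) = 3.5850 − 3 = 0.5850.
ΔRT = 75 × 0.5850 = 43.872 ms.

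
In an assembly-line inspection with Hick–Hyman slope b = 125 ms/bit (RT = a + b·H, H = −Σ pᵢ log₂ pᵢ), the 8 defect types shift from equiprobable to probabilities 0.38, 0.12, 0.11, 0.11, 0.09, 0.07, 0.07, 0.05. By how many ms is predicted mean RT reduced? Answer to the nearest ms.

42 ms

Equiprobable entropy H₀ = log₂ 8 = 3.0000 bits.
Skewed entropy H = −Σ pᵢ log₂ pᵢ = 2.6640 bits.
ΔRT = b·(H₀ − H) = 125 × 0.3360 = 42.01 ms.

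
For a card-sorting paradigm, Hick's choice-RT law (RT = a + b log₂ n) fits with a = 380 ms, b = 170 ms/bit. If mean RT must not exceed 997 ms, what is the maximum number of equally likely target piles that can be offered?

12

Set 380 + 170·log₂ n ≤ 997 → log₂ n ≤ (997 − 380)/170 = 3.6294.
So n ≤ 2^3.6294 = 12.375; the largest integer n is 12.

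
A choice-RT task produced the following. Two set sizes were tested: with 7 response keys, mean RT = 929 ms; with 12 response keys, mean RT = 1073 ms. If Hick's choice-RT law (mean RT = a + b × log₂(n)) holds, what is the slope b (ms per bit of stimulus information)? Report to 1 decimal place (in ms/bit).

Slope: b = (1073 − 929) / (log₂ 12 − log₂ 7) = 144/0.7776 = 185.183 ms/bit.

185.2 ms/bit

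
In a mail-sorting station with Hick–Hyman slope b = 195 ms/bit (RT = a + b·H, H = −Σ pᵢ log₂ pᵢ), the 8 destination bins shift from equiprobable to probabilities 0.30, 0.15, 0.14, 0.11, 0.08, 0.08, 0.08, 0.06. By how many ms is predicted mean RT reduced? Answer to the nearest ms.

40 ms

Equiprobable entropy H₀ = log₂ 8 = 3.0000 bits.
Skewed entropy H = −Σ pᵢ log₂ pᵢ = 2.7971 bits.
ΔRT = b·(H₀ − H) = 195 × 0.2029 = 39.57 ms.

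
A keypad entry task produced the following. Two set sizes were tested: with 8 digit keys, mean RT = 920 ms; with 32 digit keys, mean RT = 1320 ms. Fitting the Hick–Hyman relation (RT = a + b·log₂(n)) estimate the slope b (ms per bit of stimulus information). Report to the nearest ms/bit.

200 ms/bit

The slope on a log₂ axis is (1320 − 920) / (5 − 3) = 200 ms/bit.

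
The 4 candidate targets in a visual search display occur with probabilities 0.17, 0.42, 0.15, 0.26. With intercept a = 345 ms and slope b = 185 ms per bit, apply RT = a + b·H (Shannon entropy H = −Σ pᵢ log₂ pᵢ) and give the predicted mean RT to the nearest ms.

Entropy contributions −pᵢ log₂ pᵢ: 0.4346, 0.5256, 0.4105, 0.5053; sum H = 1.8761 bits.
RT = a + bH = 345 + 185·1.8761 = 692.07 ms.

692 ms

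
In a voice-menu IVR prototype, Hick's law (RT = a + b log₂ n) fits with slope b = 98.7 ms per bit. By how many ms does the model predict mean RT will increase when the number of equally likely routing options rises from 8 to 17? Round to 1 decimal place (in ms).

Only the slope matters, since a is common to both: ΔRT = b·log₂(n₂/n₁).
log₂(17) − log₂(8) = 4.0875 − 3 = 1.0875.
ΔRT = 98.7 × 1.0875 = 107.333 ms.

107.3 ms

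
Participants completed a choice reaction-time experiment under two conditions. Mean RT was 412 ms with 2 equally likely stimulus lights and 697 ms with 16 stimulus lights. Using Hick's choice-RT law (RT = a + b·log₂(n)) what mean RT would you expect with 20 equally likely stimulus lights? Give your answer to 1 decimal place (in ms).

RT is linear in log₂ n, so two points fix the line:
  b = (697 − 412) / (log₂ 16 − log₂ 2) = 285 / (4 − 1) = 95.000 ms/bit
  a = 412 − 95.000 × 1 = 317.000 ms
Then RT(20) = 317.000 + 95.000 × log₂ 20 = 317.000 + 95.000 × 4.3219 ≈ 727.583 ms.

727.6 ms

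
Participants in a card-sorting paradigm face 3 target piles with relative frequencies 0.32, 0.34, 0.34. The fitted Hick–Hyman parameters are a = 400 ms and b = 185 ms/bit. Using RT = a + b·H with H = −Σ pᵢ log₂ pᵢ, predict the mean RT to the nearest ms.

693 ms

Entropy contributions −pᵢ log₂ pᵢ: 0.5260, 0.5292, 0.5292; sum H = 1.5844 bits.
RT = a + bH = 400 + 185·1.5844 = 693.11 ms.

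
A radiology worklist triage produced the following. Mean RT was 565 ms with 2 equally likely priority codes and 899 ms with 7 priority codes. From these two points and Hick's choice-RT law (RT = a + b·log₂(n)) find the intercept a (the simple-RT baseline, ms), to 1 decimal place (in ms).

b = (RT₂ − RT₁)/(log₂ n₂ − log₂ n₁) = (899 − 565)/(2.8074 − 1) = 184.800 ms/bit.
a = RT₁ − b·log₂ n₁ = 565 − 184.800 × 1 = 380.200 ms.

380.2 ms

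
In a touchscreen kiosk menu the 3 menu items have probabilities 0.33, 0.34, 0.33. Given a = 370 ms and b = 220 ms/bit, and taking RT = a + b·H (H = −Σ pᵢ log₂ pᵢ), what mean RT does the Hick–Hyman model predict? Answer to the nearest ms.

H = 0.33·log₂(1/0.33) + 0.34·log₂(1/0.34) + 0.33·log₂(1/0.33) = 1.5848 bits.
RT = 370 + 220 × 1.5848 = 718.66 ms.

719 ms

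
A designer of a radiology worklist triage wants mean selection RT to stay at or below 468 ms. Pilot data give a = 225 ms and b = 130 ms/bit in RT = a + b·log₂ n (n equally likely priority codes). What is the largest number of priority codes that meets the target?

3

Information budget: (468 − 225)/130 = 1.8692 bits, so n ≤ 2^1.8692 = 3.653 → at most 3.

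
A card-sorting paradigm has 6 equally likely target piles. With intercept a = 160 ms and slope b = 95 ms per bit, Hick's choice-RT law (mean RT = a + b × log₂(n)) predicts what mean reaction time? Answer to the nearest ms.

406 ms

log₂(6) = 2.5850 bits, so RT = 160 + 95 × 2.5850 ≈ 405.571 ms.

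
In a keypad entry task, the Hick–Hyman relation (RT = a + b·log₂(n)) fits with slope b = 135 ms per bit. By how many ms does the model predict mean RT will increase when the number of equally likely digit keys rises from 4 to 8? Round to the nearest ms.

135 ms

ΔRT = (a + b log₂ n₂) − (a + b log₂ n₁) = b·(log₂ n₂ − log₂ n₁).
log₂(8) − log₂(4) = log₂(8/4) = log₂(2) = 1.
ΔRT = 135 × 1.0000 = 135.000 ms.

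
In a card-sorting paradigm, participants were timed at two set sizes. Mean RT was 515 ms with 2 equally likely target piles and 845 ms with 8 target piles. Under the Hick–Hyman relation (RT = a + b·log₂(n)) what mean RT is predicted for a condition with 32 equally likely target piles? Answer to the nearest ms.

With log₂ n on the abscissa the relation is linear; from the two conditions:
  b = (845 − 515) / (log₂ 8 − log₂ 2) = 330 / (3 − 1) = 165 ms/bit
  a = 515 − 165 × 1 = 350 ms
Then RT(32) = 350 + 165 × log₂ 32 = 350 + 165 × 5 ≈ 1175.000 ms.

1175 ms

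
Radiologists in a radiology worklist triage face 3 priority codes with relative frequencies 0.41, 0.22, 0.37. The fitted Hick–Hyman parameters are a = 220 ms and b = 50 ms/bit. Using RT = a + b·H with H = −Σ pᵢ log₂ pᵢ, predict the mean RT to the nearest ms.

Entropy contributions −pᵢ log₂ pᵢ: 0.5274, 0.4806, 0.5307; sum H = 1.5387 bits.
RT = a + bH = 220 + 50·1.5387 = 296.93 ms.

297 ms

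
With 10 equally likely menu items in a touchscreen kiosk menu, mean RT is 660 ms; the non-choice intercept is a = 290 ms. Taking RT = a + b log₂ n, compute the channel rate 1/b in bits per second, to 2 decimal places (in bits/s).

Choice component = 660 − 290 = 370 ms over log₂(10) = 3.3219 bits.
b = 370 / 3.3219 = 111.381 ms/bit, so 1/b = 8.978 bits/s.

8.98 bits/s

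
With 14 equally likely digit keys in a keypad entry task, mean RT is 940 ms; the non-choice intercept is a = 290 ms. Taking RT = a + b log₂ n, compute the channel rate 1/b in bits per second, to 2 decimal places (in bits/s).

b = (940 − 290)/log₂ 14 = 650/3.8074 = 170.722 ms per bit = 0.17072 s/bit; the reciprocal is 5.857 bits/s.

5.86 bits/s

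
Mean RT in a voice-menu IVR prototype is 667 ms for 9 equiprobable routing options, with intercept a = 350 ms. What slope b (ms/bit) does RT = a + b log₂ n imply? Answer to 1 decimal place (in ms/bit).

100.0 ms/bit

9 alternatives carry log₂ 9 = 3.1699 bits; the choice cost is 667 − 350 = 317 ms, so b = 317/3.1699 = 100.002 ms/bit.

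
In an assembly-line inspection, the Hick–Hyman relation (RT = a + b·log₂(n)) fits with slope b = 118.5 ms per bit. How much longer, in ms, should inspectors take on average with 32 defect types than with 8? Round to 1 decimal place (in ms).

The intercept a cancels: ΔRT = b·(log₂ n₂ − log₂ n₁) = b·log₂(n₂/n₁).
log₂(32) − log₂(8) = log₂(32/8) = log₂(4) = 2.
ΔRT = 118.5 × 2.0000 = 237.000 ms.

237.0 ms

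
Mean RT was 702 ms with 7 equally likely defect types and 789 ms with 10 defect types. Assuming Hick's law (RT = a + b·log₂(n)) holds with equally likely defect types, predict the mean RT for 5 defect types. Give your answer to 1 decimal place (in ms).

619.9 ms

With log₂ n on the abscissa the relation is linear; from the two conditions:
  b = (789 − 702) / (log₂ 10 − log₂ 7) = 87 / (3.3219 − 2.8074) = 169.072 ms/bit
  a = 702 − 169.072 × 2.8074 = 227.354 ms
Then RT(5) = 227.354 + 169.072 × log₂ 5 = 227.354 + 169.072 × 2.3219 ≈ 619.928 ms.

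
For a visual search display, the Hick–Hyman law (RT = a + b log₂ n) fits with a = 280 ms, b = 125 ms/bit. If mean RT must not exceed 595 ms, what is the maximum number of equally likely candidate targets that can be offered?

5

Information budget: (595 − 280)/125 = 2.5200 bits, so n ≤ 2^2.5200 = 5.736 → at most 5.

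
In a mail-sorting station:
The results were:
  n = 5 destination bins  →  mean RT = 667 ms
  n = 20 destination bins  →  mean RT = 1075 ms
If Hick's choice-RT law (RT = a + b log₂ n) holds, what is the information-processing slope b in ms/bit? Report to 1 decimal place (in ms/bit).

204.0 ms/bit

Slope: b = (1075 − 667) / (log₂ 20 − log₂ 5) = 408/2.0000 = 204.000 ms/bit.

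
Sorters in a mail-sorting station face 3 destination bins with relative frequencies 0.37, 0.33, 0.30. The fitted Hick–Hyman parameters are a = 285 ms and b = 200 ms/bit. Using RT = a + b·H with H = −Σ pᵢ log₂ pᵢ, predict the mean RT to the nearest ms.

601 ms

Entropy contributions −pᵢ log₂ pᵢ: 0.5307, 0.5278, 0.5211; sum H = 1.5796 bits.
RT = a + bH = 285 + 200·1.5796 = 600.93 ms.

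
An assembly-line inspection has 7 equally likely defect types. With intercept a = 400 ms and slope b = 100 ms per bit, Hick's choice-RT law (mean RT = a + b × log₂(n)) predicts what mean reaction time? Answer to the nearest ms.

log₂(7) = 2.8074 bits, so RT = 400 + 100 × 2.8074 ≈ 680.735 ms.

681 ms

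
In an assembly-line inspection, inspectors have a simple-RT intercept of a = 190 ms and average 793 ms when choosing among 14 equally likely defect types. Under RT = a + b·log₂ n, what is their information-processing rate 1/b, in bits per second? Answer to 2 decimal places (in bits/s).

b = (793 − 190)/log₂ 14 = 603/3.8074 = 158.378 ms per bit = 0.15838 s/bit; the reciprocal is 6.314 bits/s.

6.31 bits/s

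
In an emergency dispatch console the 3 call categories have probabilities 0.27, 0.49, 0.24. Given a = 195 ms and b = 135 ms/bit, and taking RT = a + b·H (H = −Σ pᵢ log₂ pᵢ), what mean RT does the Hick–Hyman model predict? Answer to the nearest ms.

399 ms

Entropy contributions −pᵢ log₂ pᵢ: 0.5100, 0.5043, 0.4941; sum H = 1.5084 bits.
RT = a + bH = 195 + 135·1.5084 = 398.64 ms.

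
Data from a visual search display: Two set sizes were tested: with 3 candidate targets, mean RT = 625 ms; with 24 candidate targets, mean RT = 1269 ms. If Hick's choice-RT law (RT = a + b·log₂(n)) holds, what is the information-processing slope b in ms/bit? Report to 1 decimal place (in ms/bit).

Slope: b = (1269 − 625) / (log₂ 24 − log₂ 3) = 644/3.0000 = 214.667 ms/bit.

214.7 ms/bit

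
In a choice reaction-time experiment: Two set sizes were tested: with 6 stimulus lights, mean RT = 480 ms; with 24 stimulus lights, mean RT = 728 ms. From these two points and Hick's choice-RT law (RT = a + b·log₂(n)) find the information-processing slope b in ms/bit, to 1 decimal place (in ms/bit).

Slope: b = (728 − 480) / (log₂ 24 − log₂ 6) = 248/2.0000 = 124.000 ms/bit.

124.0 ms/bit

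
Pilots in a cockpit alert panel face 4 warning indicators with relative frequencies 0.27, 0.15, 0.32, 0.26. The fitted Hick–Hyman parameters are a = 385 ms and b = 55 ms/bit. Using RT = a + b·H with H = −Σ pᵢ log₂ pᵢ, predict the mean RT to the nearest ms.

H = 0.27·log₂(1/0.27) + 0.15·log₂(1/0.15) + 0.32·log₂(1/0.32) + 0.26·log₂(1/0.26) = 1.9519 bits.
RT = 385 + 55 × 1.9519 = 492.35 ms.

492 ms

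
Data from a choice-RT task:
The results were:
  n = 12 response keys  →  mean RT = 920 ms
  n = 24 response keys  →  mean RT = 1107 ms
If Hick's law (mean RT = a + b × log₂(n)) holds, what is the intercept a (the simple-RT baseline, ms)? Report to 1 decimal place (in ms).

249.6 ms

Slope: b = (1107 − 920) / (log₂ 24 − log₂ 12) = 187/1.0000 = 187.000 ms/bit.
a = RT₁ − b·log₂ n₁ = 920 − 187.000 × 3.5850 = 249.612 ms.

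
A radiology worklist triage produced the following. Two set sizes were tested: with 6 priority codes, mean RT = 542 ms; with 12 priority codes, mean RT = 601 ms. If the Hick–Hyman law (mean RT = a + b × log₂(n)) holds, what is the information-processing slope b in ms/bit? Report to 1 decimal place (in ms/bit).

b = (RT₂ − RT₁)/(log₂ n₂ − log₂ n₁) = (601 − 542)/(3.5850 − 2.5850) = 59.000 ms/bit.

59.0 ms/bit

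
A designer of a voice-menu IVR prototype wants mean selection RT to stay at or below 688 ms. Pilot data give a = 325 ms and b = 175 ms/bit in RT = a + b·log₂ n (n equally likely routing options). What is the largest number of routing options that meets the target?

Information budget: (688 − 325)/175 = 2.0743 bits, so n ≤ 2^2.0743 = 4.211 → at most 4.

4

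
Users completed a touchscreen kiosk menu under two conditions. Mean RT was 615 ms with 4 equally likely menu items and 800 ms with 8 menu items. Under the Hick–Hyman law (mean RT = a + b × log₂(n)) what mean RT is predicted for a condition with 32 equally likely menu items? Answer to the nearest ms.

1170 ms

Fit slope and intercept:
  b = (800 − 615) / (log₂ 8 − log₂ 4) = 185 / (3 − 2) = 185 ms/bit
  a = 615 − 185 × 2 = 245 ms
Then RT(32) = 245 + 185 × log₂ 32 = 245 + 185 × 5 ≈ 1170.000 ms.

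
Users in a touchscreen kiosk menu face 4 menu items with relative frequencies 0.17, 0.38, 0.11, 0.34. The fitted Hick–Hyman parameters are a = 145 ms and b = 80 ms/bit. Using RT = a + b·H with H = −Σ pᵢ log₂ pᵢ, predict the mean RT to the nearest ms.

293 ms

H = 0.17·log₂(1/0.17) + 0.38·log₂(1/0.38) + 0.11·log₂(1/0.11) + 0.34·log₂(1/0.34) = 1.8445 bits.
RT = 145 + 80 × 1.8445 = 292.56 ms.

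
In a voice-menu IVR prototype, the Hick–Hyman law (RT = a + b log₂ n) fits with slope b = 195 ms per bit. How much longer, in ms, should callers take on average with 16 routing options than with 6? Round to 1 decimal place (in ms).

The intercept a cancels: ΔRT = b·(log₂ n₂ − log₂ n₁) = b·log₂(n₂/n₁).
log₂(16) − log₂(6) = 4 − 2.5850 = 1.4150.
ΔRT = 195 × 1.4150 = 275.932 ms.

275.9 ms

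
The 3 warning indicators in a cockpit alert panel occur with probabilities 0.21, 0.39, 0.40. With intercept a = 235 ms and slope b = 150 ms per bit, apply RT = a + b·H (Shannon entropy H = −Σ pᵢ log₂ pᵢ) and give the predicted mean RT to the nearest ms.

465 ms

Entropy contributions −pᵢ log₂ pᵢ: 0.4728, 0.5298, 0.5288; sum H = 1.5314 bits.
RT = a + bH = 235 + 150·1.5314 = 464.71 ms.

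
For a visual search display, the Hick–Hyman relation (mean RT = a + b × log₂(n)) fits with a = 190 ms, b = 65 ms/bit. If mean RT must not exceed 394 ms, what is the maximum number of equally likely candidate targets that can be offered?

Set 190 + 65·log₂ n ≤ 394 → log₂ n ≤ (394 − 190)/65 = 3.1385.
So n ≤ 2^3.1385 = 8.806; the largest integer n is 8.

8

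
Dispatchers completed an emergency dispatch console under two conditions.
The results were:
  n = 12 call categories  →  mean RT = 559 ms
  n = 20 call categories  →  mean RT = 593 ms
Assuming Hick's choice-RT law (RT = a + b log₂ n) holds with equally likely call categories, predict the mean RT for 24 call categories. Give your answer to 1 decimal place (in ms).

Solve the two-equation system in a and b:
  b = (593 − 559) / (log₂ 20 − log₂ 12) = 34 / (4.3219 − 3.5850) = 46.135 ms/bit
  a = 559 − 46.135 × 3.5850 = 393.607 ms
Then RT(24) = 393.607 + 46.135 × log₂ 24 = 393.607 + 46.135 × 4.5850 ≈ 605.135 ms.

605.1 ms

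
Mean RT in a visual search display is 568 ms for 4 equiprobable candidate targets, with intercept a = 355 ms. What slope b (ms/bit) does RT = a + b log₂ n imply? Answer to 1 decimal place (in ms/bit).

106.5 ms/bit

4 alternatives carry log₂ 4 = 2 bits; the choice cost is 568 − 355 = 213 ms, so b = 213/2 = 106.500 ms/bit.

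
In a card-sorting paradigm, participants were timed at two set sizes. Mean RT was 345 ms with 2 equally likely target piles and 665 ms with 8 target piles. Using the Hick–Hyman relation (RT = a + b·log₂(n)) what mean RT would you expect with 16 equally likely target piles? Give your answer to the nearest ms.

825 ms

RT is linear in log₂ n, so two points fix the line:
  b = (665 − 345) / (log₂ 8 − log₂ 2) = 320 / (3 − 1) = 160 ms/bit
  a = 345 − 160 × 1 = 185 ms
Then RT(16) = 185 + 160 × log₂ 16 = 185 + 160 × 4 ≈ 825.000 ms.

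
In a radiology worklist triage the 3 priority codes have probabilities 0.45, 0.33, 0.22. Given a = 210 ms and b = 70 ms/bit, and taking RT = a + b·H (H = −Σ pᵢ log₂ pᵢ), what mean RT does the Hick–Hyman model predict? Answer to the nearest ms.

Entropy contributions −pᵢ log₂ pᵢ: 0.5184, 0.5278, 0.4806; sum H = 1.5268 bits.
RT = a + bH = 210 + 70·1.5268 = 316.88 ms.

317 ms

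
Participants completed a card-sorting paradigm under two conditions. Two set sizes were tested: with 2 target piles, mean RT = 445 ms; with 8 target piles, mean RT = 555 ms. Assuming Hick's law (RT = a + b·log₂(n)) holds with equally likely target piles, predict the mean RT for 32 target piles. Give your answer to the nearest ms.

665 ms

Solve the two-equation system in a and b:
  b = (555 − 445) / (log₂ 8 − log₂ 2) = 110 / (3 − 1) = 55 ms/bit
  a = 445 − 55 × 1 = 390 ms
Then RT(32) = 390 + 55 × log₂ 32 = 390 + 55 × 5 ≈ 665.000 ms.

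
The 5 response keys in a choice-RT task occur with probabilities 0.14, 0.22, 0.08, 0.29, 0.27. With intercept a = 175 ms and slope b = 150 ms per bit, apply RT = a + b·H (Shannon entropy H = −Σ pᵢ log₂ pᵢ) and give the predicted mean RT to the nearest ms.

505 ms

H = 0.14·log₂(1/0.14) + 0.22·log₂(1/0.22) + 0.08·log₂(1/0.08) + 0.29·log₂(1/0.29) + 0.27·log₂(1/0.27) = 2.1971 bits.
RT = 175 + 150 × 2.1971 = 504.57 ms.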